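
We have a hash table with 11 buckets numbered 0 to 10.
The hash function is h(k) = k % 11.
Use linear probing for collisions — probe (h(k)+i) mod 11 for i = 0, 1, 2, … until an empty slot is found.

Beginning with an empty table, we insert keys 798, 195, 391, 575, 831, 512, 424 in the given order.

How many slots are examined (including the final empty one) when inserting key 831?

798: h=6 => slot 6
195: h=8 => slot 8
391: h=6, probe 6,7 => slot 7
575: h=3 => slot 3
831: h=6, probe 6,7,8,9 => slot 9
512: h=6, probe 6,7,8,9,10 => slot 10
424: h=6, probe 6,7,8,9,10,0 => slot 0
Table: [424, ∅, ∅, 575, ∅, ∅, 798, 391, 195, 831, 512]

4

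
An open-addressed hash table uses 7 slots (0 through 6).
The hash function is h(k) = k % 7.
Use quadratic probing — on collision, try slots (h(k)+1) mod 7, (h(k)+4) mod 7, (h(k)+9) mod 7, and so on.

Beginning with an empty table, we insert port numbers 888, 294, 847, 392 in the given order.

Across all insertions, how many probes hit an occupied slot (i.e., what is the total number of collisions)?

3

Insert 888: h=6, slot 6 empty -> index 6.
Insert 294: h=0, slot 0 empty -> index 0.
Insert 847: h=0, slot 0 occupied -> index 1.
Insert 392: h=0, slots 0,1 occupied -> index 4.
Table: [294, 847, ., ., 392, ., 888]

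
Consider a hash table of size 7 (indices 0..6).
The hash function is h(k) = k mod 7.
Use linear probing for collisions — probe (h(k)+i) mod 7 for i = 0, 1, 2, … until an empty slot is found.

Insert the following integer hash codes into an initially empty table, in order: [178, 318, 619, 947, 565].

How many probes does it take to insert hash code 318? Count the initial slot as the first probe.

2

178 hashes to 3; slot 3 is free => place at 3.
318 hashes to 3; 3 taken => place at 4.
619 hashes to 3; 3,4 taken => place at 5.
947 hashes to 2; slot 2 is free => place at 2.
565 hashes to 5; 5 taken => place at 6.
Table: [∅, ∅, 947, 178, 318, 619, 565]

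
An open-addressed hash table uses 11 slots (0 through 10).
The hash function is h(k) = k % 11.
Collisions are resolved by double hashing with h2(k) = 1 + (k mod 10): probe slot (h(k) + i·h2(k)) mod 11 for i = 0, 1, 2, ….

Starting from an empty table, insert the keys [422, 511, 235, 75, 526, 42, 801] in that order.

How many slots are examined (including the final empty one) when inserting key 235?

2

422 hashes to 4; slot 4 is free -> place at 4.
511 hashes to 5; slot 5 is free -> place at 5.
235 hashes to 4, h2=6; 4 taken -> place at 10.
75 hashes to 9; slot 9 is free -> place at 9.
526 hashes to 9, h2=7; 9,5 taken -> place at 1.
42 hashes to 9, h2=3; 9,1,4 taken -> place at 7.
801 hashes to 9, h2=2; 9 taken -> place at 0.
Table: [801, 526, ., ., 422, 511, ., 42, ., 75, 235]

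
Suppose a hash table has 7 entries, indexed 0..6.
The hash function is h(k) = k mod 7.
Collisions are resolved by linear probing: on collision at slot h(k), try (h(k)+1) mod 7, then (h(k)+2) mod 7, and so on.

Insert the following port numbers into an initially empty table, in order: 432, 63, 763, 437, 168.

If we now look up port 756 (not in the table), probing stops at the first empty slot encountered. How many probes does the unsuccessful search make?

432 hashes to 5; slot 5 is free → place at 5.
63 hashes to 0; slot 0 is free → place at 0.
763 hashes to 0; 0 taken → place at 1.
437 hashes to 3; slot 3 is free → place at 3.
168 hashes to 0; 0,1 taken → place at 2.
Table: [63, 763, 168, 437, ., 432, .]
Lookup 756: h=0, probe 0,1,2,3,4 → slot 4 empty, not found.

5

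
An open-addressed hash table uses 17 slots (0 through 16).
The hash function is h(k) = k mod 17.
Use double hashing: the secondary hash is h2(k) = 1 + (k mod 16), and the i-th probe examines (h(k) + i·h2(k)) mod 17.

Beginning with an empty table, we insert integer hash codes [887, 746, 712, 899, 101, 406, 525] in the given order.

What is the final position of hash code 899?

887: h=3 => slot 3
746: h=15 => slot 15
712: h=15, h2=9, probe 15,7 => slot 7
899: h=15, h2=4, probe 15,2 => slot 2
101: h=16 => slot 16
406: h=15, h2=7, probe 15,5 => slot 5
525: h=15, h2=14, probe 15,12 => slot 12
Table: [∅, ∅, 899, 887, ∅, 406, ∅, 712, ∅, ∅, ∅, ∅, 525, ∅, ∅, 746, 101]

2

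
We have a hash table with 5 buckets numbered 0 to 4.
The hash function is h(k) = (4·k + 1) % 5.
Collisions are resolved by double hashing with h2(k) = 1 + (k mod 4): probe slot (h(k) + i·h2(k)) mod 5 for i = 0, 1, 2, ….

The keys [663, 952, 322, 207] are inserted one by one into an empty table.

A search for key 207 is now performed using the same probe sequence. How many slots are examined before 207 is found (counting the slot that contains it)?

4

Insert 663: h=3, slot 3 empty → index 3.
Insert 952: h=4, slot 4 empty → index 4.
Insert 322: h=4, h2=3, slot 4 occupied → index 2.
Insert 207: h=4, h2=4, slots 4,3,2 occupied → index 1.
Table: [∅, 207, 322, 663, 952]
Lookup 207: h=4, h2=4, probe 4,3,2,1 → found at 1.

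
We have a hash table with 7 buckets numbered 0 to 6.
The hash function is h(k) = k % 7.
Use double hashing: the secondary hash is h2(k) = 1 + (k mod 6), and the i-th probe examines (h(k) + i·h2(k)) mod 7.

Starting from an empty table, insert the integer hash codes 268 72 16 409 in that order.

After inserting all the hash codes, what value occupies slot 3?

72

Insert 268: h=2, slot 2 empty => index 2.
Insert 72: h=2, h2=1, slot 2 occupied => index 3.
Insert 16: h=2, h2=5, slot 2 occupied => index 0.
Insert 409: h=3, h2=2, slot 3 occupied => index 5.
Table: [16, ∅, 268, 72, ∅, 409, ∅]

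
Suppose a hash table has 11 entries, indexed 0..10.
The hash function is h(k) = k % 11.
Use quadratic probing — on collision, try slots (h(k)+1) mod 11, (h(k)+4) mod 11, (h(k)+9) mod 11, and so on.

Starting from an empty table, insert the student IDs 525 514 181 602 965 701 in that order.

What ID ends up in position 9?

525: h=8 => slot 8
514: h=8, probe 8,9 => slot 9
181: h=5 => slot 5
602: h=8, probe 8,9,1 => slot 1
965: h=8, probe 8,9,1,6 => slot 6
701: h=8, probe 8,9,1,6,2 => slot 2
Table: [_, 602, 701, _, _, 181, 965, _, 525, 514, _]

514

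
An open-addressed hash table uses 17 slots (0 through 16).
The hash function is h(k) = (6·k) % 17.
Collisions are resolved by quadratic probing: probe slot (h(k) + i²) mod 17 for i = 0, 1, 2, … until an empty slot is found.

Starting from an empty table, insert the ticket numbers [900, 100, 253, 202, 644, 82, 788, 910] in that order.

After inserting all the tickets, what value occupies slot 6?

253

Insert 900: h=11, slot 11 empty -> index 11.
Insert 100: h=5, slot 5 empty -> index 5.
Insert 253: h=5, slot 5 occupied -> index 6.
Insert 202: h=5, slots 5,6 occupied -> index 9.
Insert 644: h=5, slots 5,6,9 occupied -> index 14.
Insert 82: h=16, slot 16 empty -> index 16.
Insert 788: h=2, slot 2 empty -> index 2.
Insert 910: h=3, slot 3 empty -> index 3.
Table: [., ., 788, 910, ., 100, 253, ., ., 202, ., 900, ., ., 644, ., 82]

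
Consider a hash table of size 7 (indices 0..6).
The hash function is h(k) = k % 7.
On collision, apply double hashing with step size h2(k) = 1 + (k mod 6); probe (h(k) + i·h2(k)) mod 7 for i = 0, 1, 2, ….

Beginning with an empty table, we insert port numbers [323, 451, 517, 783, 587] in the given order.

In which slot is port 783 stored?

0

Insert 323: h=1, slot 1 empty => index 1.
Insert 451: h=3, slot 3 empty => index 3.
Insert 517: h=6, slot 6 empty => index 6.
Insert 783: h=6, h2=4, slots 6,3 occupied => index 0.
Insert 587: h=6, h2=6, slot 6 occupied => index 5.
Table: [783, 323, ∅, 451, ∅, 587, 517]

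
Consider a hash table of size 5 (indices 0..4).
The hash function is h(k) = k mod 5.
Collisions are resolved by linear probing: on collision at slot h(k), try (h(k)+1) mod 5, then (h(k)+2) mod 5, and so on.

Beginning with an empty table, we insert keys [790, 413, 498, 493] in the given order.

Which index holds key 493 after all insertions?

Insert 790: h=0, slot 0 empty → index 0.
Insert 413: h=3, slot 3 empty → index 3.
Insert 498: h=3, slot 3 occupied → index 4.
Insert 493: h=3, slots 3,4,0 occupied → index 1.
Table: [790, 493, ., 413, 498]

1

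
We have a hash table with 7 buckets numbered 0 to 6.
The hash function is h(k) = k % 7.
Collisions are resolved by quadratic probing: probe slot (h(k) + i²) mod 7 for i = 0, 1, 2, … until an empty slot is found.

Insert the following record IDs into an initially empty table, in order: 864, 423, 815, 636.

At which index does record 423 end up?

864: h=3 -> slot 3
423: h=3, probe 3,4 -> slot 4
815: h=3, probe 3,4,0 -> slot 0
636: h=6 -> slot 6
Table: [815, —, —, 864, 423, —, 636]

4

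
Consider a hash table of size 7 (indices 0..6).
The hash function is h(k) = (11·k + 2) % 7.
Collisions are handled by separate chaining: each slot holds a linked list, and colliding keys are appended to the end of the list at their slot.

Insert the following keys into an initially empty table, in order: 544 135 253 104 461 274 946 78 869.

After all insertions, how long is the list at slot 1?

544 -> bucket 1
135 -> bucket 3
253 -> bucket 6
104 -> bucket 5
461 -> bucket 5 (collision)
274 -> bucket 6 (collision)
946 -> bucket 6 (collision)
78 -> bucket 6 (collision)
869 -> bucket 6 (collision)
Final buckets:
0: _
1: 544
2: _
3: 135
4: _
5: 104 -> 461
6: 253 -> 274 -> 946 -> 78 -> 869

1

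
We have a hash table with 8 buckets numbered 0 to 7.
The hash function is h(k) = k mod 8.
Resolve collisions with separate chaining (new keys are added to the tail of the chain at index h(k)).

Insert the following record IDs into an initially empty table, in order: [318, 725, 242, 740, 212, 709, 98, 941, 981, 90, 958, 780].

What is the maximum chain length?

318 -> bucket 6
725 -> bucket 5
242 -> bucket 2
740 -> bucket 4
212 -> bucket 4 (collision)
709 -> bucket 5 (collision)
98 -> bucket 2 (collision)
941 -> bucket 5 (collision)
981 -> bucket 5 (collision)
90 -> bucket 2 (collision)
958 -> bucket 6 (collision)
780 -> bucket 4 (collision)
Final buckets:
0: ∅
1: ∅
2: 242 -> 98 -> 90
3: ∅
4: 740 -> 212 -> 780
5: 725 -> 709 -> 941 -> 981
6: 318 -> 958
7: ∅

4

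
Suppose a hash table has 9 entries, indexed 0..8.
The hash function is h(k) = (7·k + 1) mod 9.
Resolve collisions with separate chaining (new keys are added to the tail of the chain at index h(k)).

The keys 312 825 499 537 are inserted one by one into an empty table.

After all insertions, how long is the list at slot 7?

Insert 312: h=7, bucket 7 empty → new chain.
Insert 825: h=7, bucket 7 nonempty → append to chain.
Insert 499: h=2, bucket 2 empty → new chain.
Insert 537: h=7, bucket 7 nonempty → append to chain.
Final buckets:
0: _
1: _
2: 499
3: _
4: _
5: _
6: _
7: 312 -> 825 -> 537
8: _

3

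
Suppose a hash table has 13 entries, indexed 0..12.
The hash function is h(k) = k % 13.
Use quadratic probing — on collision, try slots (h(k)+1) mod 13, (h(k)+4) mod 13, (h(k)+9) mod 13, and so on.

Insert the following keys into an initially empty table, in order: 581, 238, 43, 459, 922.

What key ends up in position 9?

581

581 hashes to 9; slot 9 is free => place at 9.
238 hashes to 4; slot 4 is free => place at 4.
43 hashes to 4; 4 taken => place at 5.
459 hashes to 4; 4,5 taken => place at 8.
922 hashes to 12; slot 12 is free => place at 12.
Table: [_, _, _, _, 238, 43, _, _, 459, 581, _, _, 922]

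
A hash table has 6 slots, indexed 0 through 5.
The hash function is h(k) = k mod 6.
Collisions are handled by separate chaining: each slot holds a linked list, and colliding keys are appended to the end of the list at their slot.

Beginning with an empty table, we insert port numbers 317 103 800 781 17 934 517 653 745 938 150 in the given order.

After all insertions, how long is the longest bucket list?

4

317 → bucket 5
103 → bucket 1
800 → bucket 2
781 → bucket 1 (collision)
17 → bucket 5 (collision)
934 → bucket 4
517 → bucket 1 (collision)
653 → bucket 5 (collision)
745 → bucket 1 (collision)
938 → bucket 2 (collision)
150 → bucket 0
Final buckets:
0: 150
1: 103 -> 781 -> 517 -> 745
2: 800 -> 938
3: _
4: 934
5: 317 -> 17 -> 653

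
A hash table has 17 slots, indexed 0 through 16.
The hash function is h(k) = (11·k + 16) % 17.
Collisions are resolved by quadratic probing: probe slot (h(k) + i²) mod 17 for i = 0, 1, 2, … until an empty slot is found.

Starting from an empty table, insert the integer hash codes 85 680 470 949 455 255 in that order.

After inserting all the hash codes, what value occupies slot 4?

85: h=16 -> slot 16
680: h=16, probe 16,0 -> slot 0
470: h=1 -> slot 1
949: h=0, probe 0,1,4 -> slot 4
455: h=6 -> slot 6
255: h=16, probe 16,0,3 -> slot 3
Table: [680, 470, _, 255, 949, _, 455, _, _, _, _, _, _, _, _, _, 85]

949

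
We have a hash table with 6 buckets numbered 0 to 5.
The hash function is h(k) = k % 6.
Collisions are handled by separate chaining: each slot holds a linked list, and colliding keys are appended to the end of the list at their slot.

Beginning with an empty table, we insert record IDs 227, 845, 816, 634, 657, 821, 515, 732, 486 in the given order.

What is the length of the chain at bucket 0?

Insert 227: h=5, bucket 5 empty -> new chain.
Insert 845: h=5, bucket 5 nonempty -> append to chain.
Insert 816: h=0, bucket 0 empty -> new chain.
Insert 634: h=4, bucket 4 empty -> new chain.
Insert 657: h=3, bucket 3 empty -> new chain.
Insert 821: h=5, bucket 5 nonempty -> append to chain.
Insert 515: h=5, bucket 5 nonempty -> append to chain.
Insert 732: h=0, bucket 0 nonempty -> append to chain.
Insert 486: h=0, bucket 0 nonempty -> append to chain.
Final buckets:
0: 816 -> 732 -> 486
1: .
2: .
3: 657
4: 634
5: 227 -> 845 -> 821 -> 515

3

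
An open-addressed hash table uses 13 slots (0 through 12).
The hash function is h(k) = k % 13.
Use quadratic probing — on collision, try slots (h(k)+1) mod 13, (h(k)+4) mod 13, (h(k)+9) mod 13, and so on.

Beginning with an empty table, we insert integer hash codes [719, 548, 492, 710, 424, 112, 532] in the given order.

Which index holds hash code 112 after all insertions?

719: h=4 => slot 4
548: h=2 => slot 2
492: h=11 => slot 11
710: h=8 => slot 8
424: h=8, probe 8,9 => slot 9
112: h=8, probe 8,9,12 => slot 12
532: h=12, probe 12,0 => slot 0
Table: [532, ∅, 548, ∅, 719, ∅, ∅, ∅, 710, 424, ∅, 492, 112]

12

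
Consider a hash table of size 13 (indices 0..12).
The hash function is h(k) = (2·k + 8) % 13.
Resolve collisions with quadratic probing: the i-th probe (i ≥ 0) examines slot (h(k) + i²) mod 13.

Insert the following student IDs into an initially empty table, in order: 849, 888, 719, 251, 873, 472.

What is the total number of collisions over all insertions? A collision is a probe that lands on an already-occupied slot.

849: h=3 => slot 3
888: h=3, probe 3,4 => slot 4
719: h=3, probe 3,4,7 => slot 7
251: h=3, probe 3,4,7,12 => slot 12
873: h=12, probe 12,0 => slot 0
472: h=3, probe 3,4,7,12,6 => slot 6
Table: [873, -, -, 849, 888, -, 472, 719, -, -, -, -, 251]

11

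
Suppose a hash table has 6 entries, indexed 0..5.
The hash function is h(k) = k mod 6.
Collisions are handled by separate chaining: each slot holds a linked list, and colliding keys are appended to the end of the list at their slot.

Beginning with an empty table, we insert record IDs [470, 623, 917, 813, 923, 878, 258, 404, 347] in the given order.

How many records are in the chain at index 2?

470 -> bucket 2
623 -> bucket 5
917 -> bucket 5 (collision)
813 -> bucket 3
923 -> bucket 5 (collision)
878 -> bucket 2 (collision)
258 -> bucket 0
404 -> bucket 2 (collision)
347 -> bucket 5 (collision)
Final buckets:
0: 258
1: ∅
2: 470 -> 878 -> 404
3: 813
4: ∅
5: 623 -> 917 -> 923 -> 347

3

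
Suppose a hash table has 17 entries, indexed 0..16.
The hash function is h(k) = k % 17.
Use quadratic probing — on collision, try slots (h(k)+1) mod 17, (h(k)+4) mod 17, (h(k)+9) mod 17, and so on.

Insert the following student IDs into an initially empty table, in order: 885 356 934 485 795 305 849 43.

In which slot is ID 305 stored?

885 hashes to 1; slot 1 is free → place at 1.
356 hashes to 16; slot 16 is free → place at 16.
934 hashes to 16; 16 taken → place at 0.
485 hashes to 9; slot 9 is free → place at 9.
795 hashes to 13; slot 13 is free → place at 13.
305 hashes to 16; 16,0 taken → place at 3.
849 hashes to 16; 16,0,3 taken → place at 8.
43 hashes to 9; 9 taken → place at 10.
Table: [934, 885, ∅, 305, ∅, ∅, ∅, ∅, 849, 485, 43, ∅, ∅, 795, ∅, ∅, 356]

3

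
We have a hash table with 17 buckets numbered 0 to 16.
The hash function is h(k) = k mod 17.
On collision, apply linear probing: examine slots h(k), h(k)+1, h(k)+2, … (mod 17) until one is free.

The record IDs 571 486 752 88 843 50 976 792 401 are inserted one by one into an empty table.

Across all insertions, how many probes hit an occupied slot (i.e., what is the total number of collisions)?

10

571: h=10 → slot 10
486: h=10, probe 10,11 → slot 11
752: h=4 → slot 4
88: h=3 → slot 3
843: h=10, probe 10,11,12 → slot 12
50: h=16 → slot 16
976: h=7 → slot 7
792: h=10, probe 10,11,12,13 → slot 13
401: h=10, probe 10,11,12,13,14 → slot 14
Table: [., ., ., 88, 752, ., ., 976, ., ., 571, 486, 843, 792, 401, ., 50]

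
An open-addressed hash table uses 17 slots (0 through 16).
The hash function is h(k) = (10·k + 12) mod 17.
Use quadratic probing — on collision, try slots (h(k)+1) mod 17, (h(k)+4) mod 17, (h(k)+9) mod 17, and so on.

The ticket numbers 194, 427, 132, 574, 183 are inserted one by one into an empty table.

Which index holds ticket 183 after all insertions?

194 hashes to 14; slot 14 is free -> place at 14.
427 hashes to 15; slot 15 is free -> place at 15.
132 hashes to 6; slot 6 is free -> place at 6.
574 hashes to 6; 6 taken -> place at 7.
183 hashes to 6; 6,7 taken -> place at 10.
Table: [—, —, —, —, —, —, 132, 574, —, —, 183, —, —, —, 194, 427, —]

10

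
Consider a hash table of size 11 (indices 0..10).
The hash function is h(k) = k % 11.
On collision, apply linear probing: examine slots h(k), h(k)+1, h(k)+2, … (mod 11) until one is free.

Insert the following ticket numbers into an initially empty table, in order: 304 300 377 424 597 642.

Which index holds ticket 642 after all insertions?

8

Insert 304: h=7, slot 7 empty → index 7.
Insert 300: h=3, slot 3 empty → index 3.
Insert 377: h=3, slot 3 occupied → index 4.
Insert 424: h=6, slot 6 empty → index 6.
Insert 597: h=3, slots 3,4 occupied → index 5.
Insert 642: h=4, slots 4,5,6,7 occupied → index 8.
Table: [., ., ., 300, 377, 597, 424, 304, 642, ., .]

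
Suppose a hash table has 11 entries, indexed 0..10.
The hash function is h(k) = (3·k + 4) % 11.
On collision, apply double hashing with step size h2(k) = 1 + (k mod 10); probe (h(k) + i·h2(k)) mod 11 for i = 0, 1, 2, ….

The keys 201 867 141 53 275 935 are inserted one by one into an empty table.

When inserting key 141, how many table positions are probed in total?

2

Insert 201: h=2, slot 2 empty -> index 2.
Insert 867: h=9, slot 9 empty -> index 9.
Insert 141: h=9, h2=2, slot 9 occupied -> index 0.
Insert 53: h=9, h2=4, slots 9,2 occupied -> index 6.
Insert 275: h=4, slot 4 empty -> index 4.
Insert 935: h=4, h2=6, slot 4 occupied -> index 10.
Table: [141, ., 201, ., 275, ., 53, ., ., 867, 935]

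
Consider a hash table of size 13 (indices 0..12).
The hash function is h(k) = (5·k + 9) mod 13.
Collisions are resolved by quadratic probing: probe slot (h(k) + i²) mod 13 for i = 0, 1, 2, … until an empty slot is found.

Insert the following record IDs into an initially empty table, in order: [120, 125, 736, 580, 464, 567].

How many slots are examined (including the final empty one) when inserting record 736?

120: h=11 -> slot 11
125: h=10 -> slot 10
736: h=10, probe 10,11,1 -> slot 1
580: h=10, probe 10,11,1,6 -> slot 6
464: h=2 -> slot 2
567: h=10, probe 10,11,1,6,0 -> slot 0
Table: [567, 736, 464, ., ., ., 580, ., ., ., 125, 120, .]

3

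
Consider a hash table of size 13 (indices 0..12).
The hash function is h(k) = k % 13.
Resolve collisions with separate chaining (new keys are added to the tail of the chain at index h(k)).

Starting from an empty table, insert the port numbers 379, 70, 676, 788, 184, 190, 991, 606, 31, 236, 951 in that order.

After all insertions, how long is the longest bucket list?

379 -> bucket 2
70 -> bucket 5
676 -> bucket 0
788 -> bucket 8
184 -> bucket 2 (collision)
190 -> bucket 8 (collision)
991 -> bucket 3
606 -> bucket 8 (collision)
31 -> bucket 5 (collision)
236 -> bucket 2 (collision)
951 -> bucket 2 (collision)
Final buckets:
0: 676
1: ∅
2: 379 -> 184 -> 236 -> 951
3: 991
4: ∅
5: 70 -> 31
6: ∅
7: ∅
8: 788 -> 190 -> 606
9: ∅
10: ∅
11: ∅
12: ∅

4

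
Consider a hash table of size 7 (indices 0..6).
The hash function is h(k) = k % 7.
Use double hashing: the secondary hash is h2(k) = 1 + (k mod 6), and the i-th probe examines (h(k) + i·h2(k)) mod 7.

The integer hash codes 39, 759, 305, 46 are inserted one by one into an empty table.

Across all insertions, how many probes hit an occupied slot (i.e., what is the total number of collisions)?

39: h=4 => slot 4
759: h=3 => slot 3
305: h=4, h2=6, probe 4,3,2 => slot 2
46: h=4, h2=5, probe 4,2,0 => slot 0
Table: [46, ., 305, 759, 39, ., .]

4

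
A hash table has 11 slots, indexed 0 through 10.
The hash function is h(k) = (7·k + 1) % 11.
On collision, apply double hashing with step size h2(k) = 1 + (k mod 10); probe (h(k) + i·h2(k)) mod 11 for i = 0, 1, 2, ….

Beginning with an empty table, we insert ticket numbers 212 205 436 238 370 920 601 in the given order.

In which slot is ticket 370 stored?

7

Insert 212: h=0, slot 0 empty => index 0.
Insert 205: h=6, slot 6 empty => index 6.
Insert 436: h=6, h2=7, slot 6 occupied => index 2.
Insert 238: h=6, h2=9, slot 6 occupied => index 4.
Insert 370: h=6, h2=1, slot 6 occupied => index 7.
Insert 920: h=6, h2=1, slots 6,7 occupied => index 8.
Insert 601: h=6, h2=2, slots 6,8 occupied => index 10.
Table: [212, —, 436, —, 238, —, 205, 370, 920, —, 601]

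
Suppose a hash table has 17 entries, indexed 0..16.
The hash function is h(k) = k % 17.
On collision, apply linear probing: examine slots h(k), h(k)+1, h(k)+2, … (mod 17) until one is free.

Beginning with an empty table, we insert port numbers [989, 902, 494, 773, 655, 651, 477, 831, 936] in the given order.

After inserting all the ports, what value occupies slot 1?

Insert 989: h=3, slot 3 empty → index 3.
Insert 902: h=1, slot 1 empty → index 1.
Insert 494: h=1, slot 1 occupied → index 2.
Insert 773: h=8, slot 8 empty → index 8.
Insert 655: h=9, slot 9 empty → index 9.
Insert 651: h=5, slot 5 empty → index 5.
Insert 477: h=1, slots 1,2,3 occupied → index 4.
Insert 831: h=15, slot 15 empty → index 15.
Insert 936: h=1, slots 1,2,3,4,5 occupied → index 6.
Table: [—, 902, 494, 989, 477, 651, 936, —, 773, 655, —, —, —, —, —, 831, —]

902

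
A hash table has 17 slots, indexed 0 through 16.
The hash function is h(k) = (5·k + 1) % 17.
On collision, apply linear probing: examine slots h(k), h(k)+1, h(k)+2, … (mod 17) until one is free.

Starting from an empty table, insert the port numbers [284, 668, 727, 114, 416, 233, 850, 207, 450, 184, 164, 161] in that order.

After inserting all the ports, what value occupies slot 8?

Insert 284: h=10, slot 10 empty => index 10.
Insert 668: h=9, slot 9 empty => index 9.
Insert 727: h=15, slot 15 empty => index 15.
Insert 114: h=10, slot 10 occupied => index 11.
Insert 416: h=7, slot 7 empty => index 7.
Insert 233: h=10, slots 10,11 occupied => index 12.
Insert 850: h=1, slot 1 empty => index 1.
Insert 207: h=16, slot 16 empty => index 16.
Insert 450: h=7, slot 7 occupied => index 8.
Insert 184: h=3, slot 3 empty => index 3.
Insert 164: h=5, slot 5 empty => index 5.
Insert 161: h=7, slots 7,8,9,10,11,12 occupied => index 13.
Table: [—, 850, —, 184, —, 164, —, 416, 450, 668, 284, 114, 233, 161, —, 727, 207]

450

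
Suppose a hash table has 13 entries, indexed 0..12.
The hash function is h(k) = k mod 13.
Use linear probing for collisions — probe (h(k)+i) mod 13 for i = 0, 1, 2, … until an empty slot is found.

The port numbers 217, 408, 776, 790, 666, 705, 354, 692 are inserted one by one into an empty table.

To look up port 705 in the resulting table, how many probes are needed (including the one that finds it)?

Insert 217: h=9, slot 9 empty => index 9.
Insert 408: h=5, slot 5 empty => index 5.
Insert 776: h=9, slot 9 occupied => index 10.
Insert 790: h=10, slot 10 occupied => index 11.
Insert 666: h=3, slot 3 empty => index 3.
Insert 705: h=3, slot 3 occupied => index 4.
Insert 354: h=3, slots 3,4,5 occupied => index 6.
Insert 692: h=3, slots 3,4,5,6 occupied => index 7.
Table: [—, —, —, 666, 705, 408, 354, 692, —, 217, 776, 790, —]
Lookup 705: h=3, probe 3,4 → found at 4.

2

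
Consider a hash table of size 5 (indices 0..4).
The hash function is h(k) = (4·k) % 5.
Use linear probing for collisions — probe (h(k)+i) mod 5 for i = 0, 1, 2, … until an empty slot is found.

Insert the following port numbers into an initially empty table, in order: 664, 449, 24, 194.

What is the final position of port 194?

4

664: h=1 => slot 1
449: h=1, probe 1,2 => slot 2
24: h=1, probe 1,2,3 => slot 3
194: h=1, probe 1,2,3,4 => slot 4
Table: [., 664, 449, 24, 194]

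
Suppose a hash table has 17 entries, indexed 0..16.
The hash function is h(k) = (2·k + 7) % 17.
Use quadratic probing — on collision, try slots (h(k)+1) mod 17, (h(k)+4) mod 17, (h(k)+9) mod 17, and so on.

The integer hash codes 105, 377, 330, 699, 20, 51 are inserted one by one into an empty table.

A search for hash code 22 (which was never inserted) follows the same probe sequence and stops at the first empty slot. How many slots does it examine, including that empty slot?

105: h=13 => slot 13
377: h=13, probe 13,14 => slot 14
330: h=4 => slot 4
699: h=11 => slot 11
20: h=13, probe 13,14,0 => slot 0
51: h=7 => slot 7
Table: [20, —, —, —, 330, —, —, 51, —, —, —, 699, —, 105, 377, —, —]
Lookup 22: h=0, probe 0,1 → slot 1 empty, not found.

2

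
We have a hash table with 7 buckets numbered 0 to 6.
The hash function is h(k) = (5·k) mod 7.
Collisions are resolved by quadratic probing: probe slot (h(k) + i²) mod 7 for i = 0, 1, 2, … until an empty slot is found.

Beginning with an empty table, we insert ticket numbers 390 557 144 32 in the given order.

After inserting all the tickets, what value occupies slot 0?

144

390 hashes to 4; slot 4 is free => place at 4.
557 hashes to 6; slot 6 is free => place at 6.
144 hashes to 6; 6 taken => place at 0.
32 hashes to 6; 6,0 taken => place at 3.
Table: [144, ∅, ∅, 32, 390, ∅, 557]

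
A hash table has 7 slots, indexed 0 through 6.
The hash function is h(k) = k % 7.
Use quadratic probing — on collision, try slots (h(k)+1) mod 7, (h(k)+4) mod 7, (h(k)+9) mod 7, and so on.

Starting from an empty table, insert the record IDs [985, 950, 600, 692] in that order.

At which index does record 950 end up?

Insert 985: h=5, slot 5 empty => index 5.
Insert 950: h=5, slot 5 occupied => index 6.
Insert 600: h=5, slots 5,6 occupied => index 2.
Insert 692: h=6, slot 6 occupied => index 0.
Table: [692, _, 600, _, _, 985, 950]

6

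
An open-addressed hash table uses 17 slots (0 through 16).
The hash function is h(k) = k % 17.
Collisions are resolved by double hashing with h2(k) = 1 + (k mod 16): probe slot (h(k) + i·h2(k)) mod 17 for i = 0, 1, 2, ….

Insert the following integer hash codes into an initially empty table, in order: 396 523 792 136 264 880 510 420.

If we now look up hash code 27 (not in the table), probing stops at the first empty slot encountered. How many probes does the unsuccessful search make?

5

396 hashes to 5; slot 5 is free -> place at 5.
523 hashes to 13; slot 13 is free -> place at 13.
792 hashes to 10; slot 10 is free -> place at 10.
136 hashes to 0; slot 0 is free -> place at 0.
264 hashes to 9; slot 9 is free -> place at 9.
880 hashes to 13, h2=1; 13 taken -> place at 14.
510 hashes to 0, h2=15; 0 taken -> place at 15.
420 hashes to 12; slot 12 is free -> place at 12.
Table: [136, ∅, ∅, ∅, ∅, 396, ∅, ∅, ∅, 264, 792, ∅, 420, 523, 880, 510, ∅]
Lookup 27: h=10, h2=12, probe 10,5,0,12,7 → slot 7 empty, not found.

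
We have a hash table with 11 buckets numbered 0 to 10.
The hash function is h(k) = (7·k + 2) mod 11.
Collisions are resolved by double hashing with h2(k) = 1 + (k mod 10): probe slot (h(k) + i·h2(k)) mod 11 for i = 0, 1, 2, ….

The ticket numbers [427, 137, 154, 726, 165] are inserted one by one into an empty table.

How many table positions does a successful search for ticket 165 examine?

427 hashes to 10; slot 10 is free => place at 10.
137 hashes to 4; slot 4 is free => place at 4.
154 hashes to 2; slot 2 is free => place at 2.
726 hashes to 2, h2=7; 2 taken => place at 9.
165 hashes to 2, h2=6; 2 taken => place at 8.
Table: [-, -, 154, -, 137, -, -, -, 165, 726, 427]
Lookup 165: h=2, h2=6, probe 2,8 → found at 8.

2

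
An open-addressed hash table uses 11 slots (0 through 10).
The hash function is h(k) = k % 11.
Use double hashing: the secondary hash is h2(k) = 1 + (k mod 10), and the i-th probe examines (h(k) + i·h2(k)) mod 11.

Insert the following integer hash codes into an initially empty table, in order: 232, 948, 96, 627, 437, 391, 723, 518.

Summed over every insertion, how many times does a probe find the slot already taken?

5

Insert 232: h=1, slot 1 empty → index 1.
Insert 948: h=2, slot 2 empty → index 2.
Insert 96: h=8, slot 8 empty → index 8.
Insert 627: h=0, slot 0 empty → index 0.
Insert 437: h=8, h2=8, slot 8 occupied → index 5.
Insert 391: h=6, slot 6 empty → index 6.
Insert 723: h=8, h2=4, slots 8,1,5 occupied → index 9.
Insert 518: h=1, h2=9, slot 1 occupied → index 10.
Table: [627, 232, 948, ∅, ∅, 437, 391, ∅, 96, 723, 518]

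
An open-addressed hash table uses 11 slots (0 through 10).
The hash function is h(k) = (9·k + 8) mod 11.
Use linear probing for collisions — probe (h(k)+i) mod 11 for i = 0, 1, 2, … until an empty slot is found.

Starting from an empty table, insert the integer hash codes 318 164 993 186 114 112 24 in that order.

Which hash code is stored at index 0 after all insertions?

318: h=10 -> slot 10
164: h=10, probe 10,0 -> slot 0
993: h=2 -> slot 2
186: h=10, probe 10,0,1 -> slot 1
114: h=0, probe 0,1,2,3 -> slot 3
112: h=4 -> slot 4
24: h=4, probe 4,5 -> slot 5
Table: [164, 186, 993, 114, 112, 24, ., ., ., ., 318]

164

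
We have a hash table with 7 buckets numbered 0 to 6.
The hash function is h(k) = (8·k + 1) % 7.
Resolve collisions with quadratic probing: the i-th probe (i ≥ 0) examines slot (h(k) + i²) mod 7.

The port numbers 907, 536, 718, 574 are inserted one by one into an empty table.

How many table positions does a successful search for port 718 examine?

907: h=5 -> slot 5
536: h=5, probe 5,6 -> slot 6
718: h=5, probe 5,6,2 -> slot 2
574: h=1 -> slot 1
Table: [., 574, 718, ., ., 907, 536]
Lookup 718: h=5, probe 5,6,2 → found at 2.

3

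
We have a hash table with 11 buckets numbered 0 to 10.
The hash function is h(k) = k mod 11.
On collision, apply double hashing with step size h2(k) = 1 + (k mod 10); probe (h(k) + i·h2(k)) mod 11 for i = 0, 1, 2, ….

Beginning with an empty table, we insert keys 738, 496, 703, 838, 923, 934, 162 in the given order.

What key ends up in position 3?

738: h=1 → slot 1
496: h=1, h2=7, probe 1,8 → slot 8
703: h=10 → slot 10
838: h=2 → slot 2
923: h=10, h2=4, probe 10,3 → slot 3
934: h=10, h2=5, probe 10,4 → slot 4
162: h=8, h2=3, probe 8,0 → slot 0
Table: [162, 738, 838, 923, 934, _, _, _, 496, _, 703]

923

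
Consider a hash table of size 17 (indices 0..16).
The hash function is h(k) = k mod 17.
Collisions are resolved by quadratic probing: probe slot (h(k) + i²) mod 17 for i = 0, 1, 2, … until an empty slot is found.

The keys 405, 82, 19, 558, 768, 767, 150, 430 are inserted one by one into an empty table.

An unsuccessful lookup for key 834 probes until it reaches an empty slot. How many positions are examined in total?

405 hashes to 14; slot 14 is free => place at 14.
82 hashes to 14; 14 taken => place at 15.
19 hashes to 2; slot 2 is free => place at 2.
558 hashes to 14; 14,15 taken => place at 1.
768 hashes to 3; slot 3 is free => place at 3.
767 hashes to 2; 2,3 taken => place at 6.
150 hashes to 14; 14,15,1,6 taken => place at 13.
430 hashes to 5; slot 5 is free => place at 5.
Table: [—, 558, 19, 768, —, 430, 767, —, —, —, —, —, —, 150, 405, 82, —]
Lookup 834: h=1, probe 1,2,5,10 → slot 10 empty, not found.

4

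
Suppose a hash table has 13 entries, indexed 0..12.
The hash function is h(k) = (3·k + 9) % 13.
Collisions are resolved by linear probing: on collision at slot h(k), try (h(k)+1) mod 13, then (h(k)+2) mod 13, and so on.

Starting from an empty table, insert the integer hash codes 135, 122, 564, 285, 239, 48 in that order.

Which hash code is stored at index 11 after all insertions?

135: h=11 -> slot 11
122: h=11, probe 11,12 -> slot 12
564: h=11, probe 11,12,0 -> slot 0
285: h=6 -> slot 6
239: h=11, probe 11,12,0,1 -> slot 1
48: h=10 -> slot 10
Table: [564, 239, -, -, -, -, 285, -, -, -, 48, 135, 122]

135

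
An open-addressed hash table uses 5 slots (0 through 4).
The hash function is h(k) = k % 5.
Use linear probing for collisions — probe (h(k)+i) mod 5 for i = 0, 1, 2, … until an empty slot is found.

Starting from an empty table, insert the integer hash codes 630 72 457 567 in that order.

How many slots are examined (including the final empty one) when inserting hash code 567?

630 hashes to 0; slot 0 is free → place at 0.
72 hashes to 2; slot 2 is free → place at 2.
457 hashes to 2; 2 taken → place at 3.
567 hashes to 2; 2,3 taken → place at 4.
Table: [630, _, 72, 457, 567]

3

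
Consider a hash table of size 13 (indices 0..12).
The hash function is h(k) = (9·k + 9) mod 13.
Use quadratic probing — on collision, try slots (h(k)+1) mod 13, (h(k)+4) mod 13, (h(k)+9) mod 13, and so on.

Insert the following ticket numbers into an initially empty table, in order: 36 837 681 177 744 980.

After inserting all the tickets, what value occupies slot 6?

980

36: h=8 => slot 8
837: h=2 => slot 2
681: h=2, probe 2,3 => slot 3
177: h=3, probe 3,4 => slot 4
744: h=10 => slot 10
980: h=2, probe 2,3,6 => slot 6
Table: [∅, ∅, 837, 681, 177, ∅, 980, ∅, 36, ∅, 744, ∅, ∅]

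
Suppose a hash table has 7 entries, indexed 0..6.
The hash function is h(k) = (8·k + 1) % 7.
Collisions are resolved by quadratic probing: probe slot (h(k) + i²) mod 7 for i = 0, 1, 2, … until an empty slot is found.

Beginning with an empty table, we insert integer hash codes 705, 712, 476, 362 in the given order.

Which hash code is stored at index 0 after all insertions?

705 hashes to 6; slot 6 is free -> place at 6.
712 hashes to 6; 6 taken -> place at 0.
476 hashes to 1; slot 1 is free -> place at 1.
362 hashes to 6; 6,0 taken -> place at 3.
Table: [712, 476, —, 362, —, —, 705]

712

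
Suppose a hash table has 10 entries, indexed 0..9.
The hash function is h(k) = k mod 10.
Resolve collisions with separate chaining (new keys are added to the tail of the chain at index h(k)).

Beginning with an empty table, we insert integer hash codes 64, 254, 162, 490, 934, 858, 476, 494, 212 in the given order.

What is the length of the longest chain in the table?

4

64 → bucket 4
254 → bucket 4 (collision)
162 → bucket 2
490 → bucket 0
934 → bucket 4 (collision)
858 → bucket 8
476 → bucket 6
494 → bucket 4 (collision)
212 → bucket 2 (collision)
Final buckets:
0: 490
1: _
2: 162 -> 212
3: _
4: 64 -> 254 -> 934 -> 494
5: _
6: 476
7: _
8: 858
9: _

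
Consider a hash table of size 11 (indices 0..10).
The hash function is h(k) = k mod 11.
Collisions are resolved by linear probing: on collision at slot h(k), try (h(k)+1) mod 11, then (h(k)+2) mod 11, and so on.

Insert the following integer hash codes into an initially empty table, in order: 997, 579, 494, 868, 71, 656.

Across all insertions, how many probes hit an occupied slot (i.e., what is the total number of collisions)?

4

Insert 997: h=7, slot 7 empty → index 7.
Insert 579: h=7, slot 7 occupied → index 8.
Insert 494: h=10, slot 10 empty → index 10.
Insert 868: h=10, slot 10 occupied → index 0.
Insert 71: h=5, slot 5 empty → index 5.
Insert 656: h=7, slots 7,8 occupied → index 9.
Table: [868, -, -, -, -, 71, -, 997, 579, 656, 494]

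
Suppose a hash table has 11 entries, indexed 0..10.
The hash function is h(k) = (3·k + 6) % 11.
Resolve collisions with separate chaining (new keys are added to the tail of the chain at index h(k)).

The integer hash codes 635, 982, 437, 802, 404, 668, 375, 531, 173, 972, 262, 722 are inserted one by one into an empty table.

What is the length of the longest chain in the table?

5

Insert 635: h=8, bucket 8 empty → new chain.
Insert 982: h=4, bucket 4 empty → new chain.
Insert 437: h=8, bucket 8 nonempty → append to chain.
Insert 802: h=3, bucket 3 empty → new chain.
Insert 404: h=8, bucket 8 nonempty → append to chain.
Insert 668: h=8, bucket 8 nonempty → append to chain.
Insert 375: h=9, bucket 9 empty → new chain.
Insert 531: h=4, bucket 4 nonempty → append to chain.
Insert 173: h=8, bucket 8 nonempty → append to chain.
Insert 972: h=7, bucket 7 empty → new chain.
Insert 262: h=0, bucket 0 empty → new chain.
Insert 722: h=5, bucket 5 empty → new chain.
Final buckets:
0: 262
1: _
2: _
3: 802
4: 982 -> 531
5: 722
6: _
7: 972
8: 635 -> 437 -> 404 -> 668 -> 173
9: 375
10: _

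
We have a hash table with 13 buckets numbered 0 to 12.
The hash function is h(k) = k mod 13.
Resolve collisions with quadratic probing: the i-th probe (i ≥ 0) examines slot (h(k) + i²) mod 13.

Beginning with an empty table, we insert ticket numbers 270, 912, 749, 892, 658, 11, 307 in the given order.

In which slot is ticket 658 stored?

Insert 270: h=10, slot 10 empty -> index 10.
Insert 912: h=2, slot 2 empty -> index 2.
Insert 749: h=8, slot 8 empty -> index 8.
Insert 892: h=8, slot 8 occupied -> index 9.
Insert 658: h=8, slots 8,9 occupied -> index 12.
Insert 11: h=11, slot 11 empty -> index 11.
Insert 307: h=8, slots 8,9,12 occupied -> index 4.
Table: [—, —, 912, —, 307, —, —, —, 749, 892, 270, 11, 658]

12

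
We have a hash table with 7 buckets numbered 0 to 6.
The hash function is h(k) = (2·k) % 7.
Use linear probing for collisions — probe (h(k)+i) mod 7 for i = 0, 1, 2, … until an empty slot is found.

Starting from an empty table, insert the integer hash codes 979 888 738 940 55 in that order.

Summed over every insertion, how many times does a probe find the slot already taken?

5

Insert 979: h=5, slot 5 empty → index 5.
Insert 888: h=5, slot 5 occupied → index 6.
Insert 738: h=6, slot 6 occupied → index 0.
Insert 940: h=4, slot 4 empty → index 4.
Insert 55: h=5, slots 5,6,0 occupied → index 1.
Table: [738, 55, ., ., 940, 979, 888]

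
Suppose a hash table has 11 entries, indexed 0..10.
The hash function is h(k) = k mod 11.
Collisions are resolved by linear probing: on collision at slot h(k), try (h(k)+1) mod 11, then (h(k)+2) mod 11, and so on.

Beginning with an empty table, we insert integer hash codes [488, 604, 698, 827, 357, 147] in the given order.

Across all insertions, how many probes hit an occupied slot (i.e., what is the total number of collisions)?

4

488: h=4 -> slot 4
604: h=10 -> slot 10
698: h=5 -> slot 5
827: h=2 -> slot 2
357: h=5, probe 5,6 -> slot 6
147: h=4, probe 4,5,6,7 -> slot 7
Table: [-, -, 827, -, 488, 698, 357, 147, -, -, 604]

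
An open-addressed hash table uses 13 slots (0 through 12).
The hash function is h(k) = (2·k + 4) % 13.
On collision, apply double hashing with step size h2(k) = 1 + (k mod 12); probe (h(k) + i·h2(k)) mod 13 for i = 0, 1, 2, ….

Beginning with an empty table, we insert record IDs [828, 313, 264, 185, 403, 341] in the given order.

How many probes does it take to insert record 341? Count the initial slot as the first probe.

Insert 828: h=9, slot 9 empty => index 9.
Insert 313: h=6, slot 6 empty => index 6.
Insert 264: h=12, slot 12 empty => index 12.
Insert 185: h=10, slot 10 empty => index 10.
Insert 403: h=4, slot 4 empty => index 4.
Insert 341: h=10, h2=6, slot 10 occupied => index 3.
Table: [_, _, _, 341, 403, _, 313, _, _, 828, 185, _, 264]

2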